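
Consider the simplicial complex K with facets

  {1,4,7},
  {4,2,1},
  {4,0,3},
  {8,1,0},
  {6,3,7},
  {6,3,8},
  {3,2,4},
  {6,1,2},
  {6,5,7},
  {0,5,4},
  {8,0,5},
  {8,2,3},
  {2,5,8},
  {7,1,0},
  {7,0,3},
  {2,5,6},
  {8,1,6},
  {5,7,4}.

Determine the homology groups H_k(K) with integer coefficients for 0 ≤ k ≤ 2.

We work with the vertex ordering 0 < 1 < 2 < 3 < 4 < 5 < 6 < 7 < 8. The simplices of K, each written with vertices in increasing order, are:

  0-simplices (9): [0], [1], [2], [3], [4], [5], [6], [7], [8]
  1-simplices (27): (27 of them)
  2-simplices (18): [0,1,7], [0,1,8], [0,3,4], [0,3,7], [0,4,5], [0,5,8], [1,2,4], [1,2,6], [1,4,7], [1,6,8], [2,3,4], [2,3,8], [2,5,6], [2,5,8], [3,6,7], [3,6,8], [4,5,7], [5,6,7]

Hence C_0 ≅ Z^9, C_1 ≅ Z^27, C_2 ≅ Z^18.

The boundary map ∂_1: C_1 → C_0 sends each edge [p,q] (with p < q) to q − p.
This gives a 9×27 integer matrix of rank 8; reducing to Smith normal form yields diagonal entries (1,1,1,1,1,1,1,1).

∂_2: C_2 → C_1 maps a triangle to the signed sum of its edges. For instance
  ∂[4,5,7] = [5,7] − [4,7] + [4,5],
  ∂[0,5,8] = [5,8] − [0,8] + [0,5].
The 27×18 boundary matrix has rank 18 and Smith normal form diag(1,1,1,1,1,1,1,1,1,1,1,1,1,1,1,1,1,2).

From H_k ≅ ker(∂_k) / im(∂_{k+1}) we obtain:

  H_0: rank C_0 − rank ∂_1 = 9 − 8 = 1, and the invariant factors of ∂_1 are all 1, so H_0 ≅ Z.
  H_1: rank ker ∂_1 − rank ∂_2 = (27 − 8) − 18 = 1, and ∂_2 has invariant factor 2 > 1, so H_1 ≅ Z ⊕ Z_2.
  H_2: rank ker ∂_2 − rank ∂_3 = (18 − 18) − 0 = 0, and there is no ∂_3, so H_2 ≅ 0.

As a check, the Euler characteristic is 9 − 27 + 18 = 0, which agrees with 1 − 1 + 0 = 0.

H_0 ≅ Z,  H_1 ≅ Z ⊕ Z_2,  H_2 = 0.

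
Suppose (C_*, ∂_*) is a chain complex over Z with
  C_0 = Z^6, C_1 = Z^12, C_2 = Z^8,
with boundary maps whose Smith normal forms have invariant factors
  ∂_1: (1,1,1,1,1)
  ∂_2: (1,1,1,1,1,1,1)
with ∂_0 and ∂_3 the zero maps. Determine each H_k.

H_0 ≅ Z,  H_1 = 0,  H_2 ≅ Z.

H_0: b_0 = 6 − 0 − 5 = 1; torsion from ∂_1 factors > 1: none. So H_0 ≅ Z.
H_1: b_1 = 12 − 5 − 7 = 0; torsion from ∂_2 factors > 1: none. So H_1 ≅ 0.
H_2: b_2 = 8 − 7 − 0 = 1; torsion from ∂_3 factors > 1: none. So H_2 ≅ Z.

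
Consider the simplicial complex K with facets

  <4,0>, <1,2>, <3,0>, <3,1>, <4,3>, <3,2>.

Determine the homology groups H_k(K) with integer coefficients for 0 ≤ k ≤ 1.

Order the vertices as 0 < 1 < 2 < 3 < 4. Listing each simplex with vertices in this order, K has dimension 1 with simplices:

  0-simplices (5): [0], [1], [2], [3], [4]
  1-simplices (6): [0,3], [0,4], [1,2], [1,3], [2,3], [3,4]

so the chain groups are C_0 ≅ Z^5, C_1 ≅ Z^6.

The boundary map ∂_1: C_1 → C_0 maps an edge to its endpoints' difference, ∂[p,q] = q − p.
This gives a 5×6 integer matrix of rank 4; reducing to Smith normal form yields diagonal entries (1,1,1,1).

Reading off H_k = ker ∂_k / im ∂_{k+1}:

  H_0: rank C_0 − rank ∂_1 = 5 − 4 = 1, and the invariant factors of ∂_1 are all 1, so H_0 = Z.
  H_1: rank ker ∂_1 − rank ∂_2 = (6 − 4) − 0 = 2, and there is no ∂_2, so H_1 = Z^2.

As a check, the Euler characteristic is 5 − 6 = -1, which agrees with 1 − 2 = -1.
(K is a triangulation of a wedge of 2 circles.)

H_0 = Z,  H_1 = Z^2.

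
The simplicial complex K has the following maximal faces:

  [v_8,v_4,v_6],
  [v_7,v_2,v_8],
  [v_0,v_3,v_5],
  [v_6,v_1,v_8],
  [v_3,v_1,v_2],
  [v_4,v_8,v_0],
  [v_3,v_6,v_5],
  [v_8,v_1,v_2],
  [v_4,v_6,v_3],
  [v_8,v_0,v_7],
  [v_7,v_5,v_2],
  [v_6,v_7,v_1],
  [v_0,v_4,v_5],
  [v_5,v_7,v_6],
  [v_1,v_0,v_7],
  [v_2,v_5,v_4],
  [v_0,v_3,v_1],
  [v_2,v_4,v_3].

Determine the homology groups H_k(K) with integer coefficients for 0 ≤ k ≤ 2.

Take the total order v_0 < v_1 < v_2 < v_3 < v_4 < v_5 < v_6 < v_7 < v_8 on the vertex set. Then K (dimension 2) consists of the simplices:

  0-simplices (9): [v_0], [v_1], [v_2], [v_3], [v_4], [v_5], [v_6], [v_7], [v_8]
  1-simplices (27): (27 of them)
  2-simplices (18): (18 of them)

so the chain groups are C_0 ≅ Z^9, C_1 ≅ Z^27, C_2 ≅ Z^18.

∂_1: C_1 → C_0 maps an edge to its endpoints' difference, ∂[p,q] = q − p.
This gives a 9×27 integer matrix of rank 8; reducing to Smith normal form yields diagonal entries (1,1,1,1,1,1,1,1).

∂_2: C_2 → C_1 sends each 2-simplex [p,q,r] to [q,r] − [p,r] + [p,q]. For instance
  ∂[v_0,v_3,v_5] = [v_3,v_5] − [v_0,v_5] + [v_0,v_3],
  ∂[v_2,v_7,v_8] = [v_7,v_8] − [v_2,v_8] + [v_2,v_7].
The resulting 27×18 matrix has rank 18, and its Smith normal form has invariant factors (1,1,1,1,1,1,1,1,1,1,1,1,1,1,1,1,1,2).

Reading off H_k = ker ∂_k / im ∂_{k+1}:

  H_0: rank C_0 − rank ∂_1 = 9 − 8 = 1, and the invariant factors of ∂_1 are all 1, so H_0 = Z.
  H_1: rank ker ∂_1 − rank ∂_2 = (27 − 8) − 18 = 1, and ∂_2 has invariant factor 2 > 1, so H_1 = Z ⊕ Z/2Z.
  H_2: rank ker ∂_2 − rank ∂_3 = (18 − 18) − 0 = 0, and there is no ∂_3, so H_2 = 0.

As a check, the Euler characteristic is 9 − 27 + 18 = 0, which agrees with 1 − 1 + 0 = 0.

H_0 ≅ Z,  H_1 ≅ Z ⊕ Z/2Z,  H_2 = 0.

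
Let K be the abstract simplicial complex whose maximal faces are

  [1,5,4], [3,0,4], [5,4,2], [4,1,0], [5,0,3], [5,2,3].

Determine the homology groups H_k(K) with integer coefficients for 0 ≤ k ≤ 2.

Order the vertices as 0 < 1 < 2 < 3 < 4 < 5. Listing each simplex with vertices in this order, K has dimension 2 with simplices:

  0-simplices (6): [0], [1], [2], [3], [4], [5]
  1-simplices (12): [0,1], [0,3], [0,4], [0,5], [1,4], [1,5], [2,3], [2,4], [2,5], [3,4], [3,5], [4,5]
  2-simplices (6): [0,1,4], [0,3,4], [0,3,5], [1,4,5], [2,3,5], [2,4,5]

Hence C_0 ≅ Z^6, C_1 ≅ Z^12, C_2 ≅ Z^6.

The boundary map ∂_1: C_1 → C_0 sends each edge [p,q] (with p < q) to q − p. For instance
  ∂[3,4] = [4] − [3].
As a 6×12 matrix over Z this has rank 5, with invariant factors (1,1,1,1,1).

The boundary map ∂_2: C_2 → C_1 maps a triangle to the signed sum of its edges. For instance
  ∂[0,1,4] = [1,4] − [0,4] + [0,1],
  ∂[2,4,5] = [4,5] − [2,5] + [2,4].
The resulting 12×6 matrix has rank 6, and its Smith normal form has invariant factors (1,1,1,1,1,1).

Reading off H_k = ker ∂_k / im ∂_{k+1}:

  H_0: rank C_0 − rank ∂_1 = 6 − 5 = 1, and the invariant factors of ∂_1 are all 1, so H_0 = Z.
  H_1: rank ker ∂_1 − rank ∂_2 = (12 − 5) − 6 = 1, and the invariant factors of ∂_2 are all 1, so H_1 = Z.
  H_2: rank ker ∂_2 − rank ∂_3 = (6 − 6) − 0 = 0, and there is no ∂_3, so H_2 = 0.

H_0 ≅ Z,  H_1 ≅ Z,  H_2 = 0.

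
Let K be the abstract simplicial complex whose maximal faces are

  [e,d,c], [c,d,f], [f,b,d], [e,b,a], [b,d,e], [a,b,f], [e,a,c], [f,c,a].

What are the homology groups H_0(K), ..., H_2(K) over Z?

H_0 = Z,  H_1 = 0,  H_2 = Z.

Fix the vertex order a < b < c < d < e < f and write every simplex with vertices in increasing order. Then dim K = 2 and the simplices of K are:

  0-simplices (6): a, b, c, d, e, f
  1-simplices (12): ab, ac, ae, af, bd, be, bf, cd, ce, cf, de, df
  2-simplices (8): abe, abf, ace, acf, bde, bdf, cde, cdf

giving chain groups C_0 ≅ Z^6, C_1 ≅ Z^12, C_2 ≅ Z^8.

∂_1: C_1 → C_0 is given by ∂[p,q] = [q] − [p]. For instance
  ∂ce = e − c.
The resulting 6×12 matrix has rank 5, and its Smith normal form has invariant factors (1,1,1,1,1).

∂_2: C_2 → C_1 maps a triangle to the signed sum of its edges. For instance
  ∂ace = ce − ae + ac,
  ∂bdf = df − bf + bd.
This gives a 12×8 integer matrix of rank 7; reducing to Smith normal form yields diagonal entries (1,1,1,1,1,1,1).

From H_k ≅ ker(∂_k) / im(∂_{k+1}) we obtain:

  H_0: rank C_0 − rank ∂_1 = 6 − 5 = 1, and the invariant factors of ∂_1 are all 1, so H_0 = Z.
  H_1: rank ker ∂_1 − rank ∂_2 = (12 − 5) − 7 = 0, and the invariant factors of ∂_2 are all 1, so H_1 = 0.
  H_2: rank ker ∂_2 − rank ∂_3 = (8 − 7) − 0 = 1, and there is no ∂_3, so H_2 = Z.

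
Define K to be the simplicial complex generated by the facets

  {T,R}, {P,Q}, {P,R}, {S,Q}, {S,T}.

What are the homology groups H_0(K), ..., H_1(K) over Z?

H_0 ≅ Z,  H_1 ≅ Z.

K has 5 vertices, 5 edges.
rank ∂_0 = 0, rank ∂_1 = 4 ⇒ b_0 = 5 − 0 − 4 = 1; all invariant factors of ∂_1 are 1 so no torsion. So H_0 ≅ Z.
rank ∂_1 = 4, rank ∂_2 = 0 ⇒ b_1 = 5 − 4 − 0 = 1. So H_1 ≅ Z.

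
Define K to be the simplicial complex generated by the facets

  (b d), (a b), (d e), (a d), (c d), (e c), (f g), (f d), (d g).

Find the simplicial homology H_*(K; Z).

We work with the vertex ordering a < b < c < d < e < f < g. The simplices of K, each written with vertices in increasing order, are:

  0-simplices (7): a, b, c, d, e, f, g
  1-simplices (9): ab, ad, bd, cd, ce, de, df, dg, fg

so the chain groups are C_0 ≅ Z^7, C_1 ≅ Z^9.

Boundary ∂_1: C_1 → C_0 sends each edge [p,q] (with p < q) to q − p. For instance
  ∂cd = d − c.
This gives a 7×9 integer matrix of rank 6; reducing to Smith normal form yields diagonal entries (1,1,1,1,1,1).

From H_k ≅ ker(∂_k) / im(∂_{k+1}) we obtain:

  H_0: rank C_0 − rank ∂_1 = 7 − 6 = 1, and the invariant factors of ∂_1 are all 1, so H_0 ≅ Z.
  H_1: rank ker ∂_1 − rank ∂_2 = (9 − 6) − 0 = 3, and there is no ∂_2, so H_1 ≅ Z^3.

H_0 = Z,  H_1 = Z^3.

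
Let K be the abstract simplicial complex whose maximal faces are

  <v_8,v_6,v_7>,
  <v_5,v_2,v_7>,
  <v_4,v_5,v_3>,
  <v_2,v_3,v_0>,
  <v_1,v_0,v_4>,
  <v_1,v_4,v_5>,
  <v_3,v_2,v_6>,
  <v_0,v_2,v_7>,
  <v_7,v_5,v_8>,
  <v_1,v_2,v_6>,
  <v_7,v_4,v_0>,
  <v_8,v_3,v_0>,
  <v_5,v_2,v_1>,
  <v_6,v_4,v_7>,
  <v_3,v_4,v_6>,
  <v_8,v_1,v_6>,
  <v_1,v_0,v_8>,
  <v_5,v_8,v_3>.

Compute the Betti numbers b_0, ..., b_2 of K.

We work with the vertex ordering v_0 < v_1 < v_2 < v_3 < v_4 < v_5 < v_6 < v_7 < v_8. The simplices of K, each written with vertices in increasing order, are:

  0-simplices (9): [v_0], [v_1], [v_2], [v_3], [v_4], [v_5], [v_6], [v_7], [v_8]
  1-simplices (27): (27 of them)
  2-simplices (18): (18 of them)

giving chain groups C_0 ≅ Z^9, C_1 ≅ Z^27, C_2 ≅ Z^18.

The boundary map ∂_1: C_1 → C_0 maps an edge to its endpoints' difference, ∂[p,q] = q − p. For instance
  ∂[v_4,v_6] = [v_6] − [v_4].
The resulting 9×27 matrix has rank 8, and its Smith normal form has invariant factors (1,1,1,1,1,1,1,1).

∂_2: C_2 → C_1 maps a triangle to the signed sum of its edges. For instance
  ∂[v_0,v_1,v_4] = [v_1,v_4] − [v_0,v_4] + [v_0,v_1],
  ∂[v_1,v_6,v_8] = [v_6,v_8] − [v_1,v_8] + [v_1,v_6].
The resulting 27×18 matrix has rank 17, and its Smith normal form has invariant factors (1,1,1,1,1,1,1,1,1,1,1,1,1,1,1,1,1).

Computing H_k = (kernel of ∂_k) / (image of ∂_{k+1}):

  H_0: rank C_0 − rank ∂_1 = 9 − 8 = 1, and the invariant factors of ∂_1 are all 1, so H_0 ≅ Z.
  H_1: rank ker ∂_1 − rank ∂_2 = (27 − 8) − 17 = 2, and the invariant factors of ∂_2 are all 1, so H_1 ≅ Z^2.
  H_2: rank ker ∂_2 − rank ∂_3 = (18 − 17) − 0 = 1, and there is no ∂_3, so H_2 ≅ Z.

Hence the Betti numbers are b_0 = 1, b_1 = 2, b_2 = 1.

b_0 = 1, b_1 = 2, b_2 = 1.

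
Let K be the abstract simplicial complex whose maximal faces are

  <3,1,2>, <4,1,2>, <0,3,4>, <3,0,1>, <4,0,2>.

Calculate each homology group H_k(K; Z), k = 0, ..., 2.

H_0 ≅ Z,  H_1 ≅ Z,  H_2 = 0.

Fix the vertex order 0 < 1 < 2 < 3 < 4 and write every simplex with vertices in increasing order. Then dim K = 2 and the simplices of K are:

  0-simplices (5): [0], [1], [2], [3], [4]
  1-simplices (10): [0,1], [0,2], [0,3], [0,4], [1,2], [1,3], [1,4], [2,3], [2,4], [3,4]
  2-simplices (5): [0,1,3], [0,2,4], [0,3,4], [1,2,3], [1,2,4]

giving chain groups C_0 ≅ Z^5, C_1 ≅ Z^10, C_2 ≅ Z^5.

The boundary map ∂_1: C_1 → C_0 sends each edge [p,q] (with p < q) to q − p.
The 5×10 boundary matrix has rank 4 and Smith normal form diag(1,1,1,1).

The boundary map ∂_2: C_2 → C_1 sends each 2-simplex [p,q,r] to [q,r] − [p,r] + [p,q]. For instance
  ∂[0,2,4] = [2,4] − [0,4] + [0,2],
  ∂[1,2,3] = [2,3] − [1,3] + [1,2].
The resulting 10×5 matrix has rank 5, and its Smith normal form has invariant factors (1,1,1,1,1).

From H_k ≅ ker(∂_k) / im(∂_{k+1}) we obtain:

  H_0: rank C_0 − rank ∂_1 = 5 − 4 = 1, and the invariant factors of ∂_1 are all 1, so H_0 = Z.
  H_1: rank ker ∂_1 − rank ∂_2 = (10 − 4) − 5 = 1, and the invariant factors of ∂_2 are all 1, so H_1 = Z.
  H_2: rank ker ∂_2 − rank ∂_3 = (5 − 5) − 0 = 0, and there is no ∂_3, so H_2 = 0.

As a check, the Euler characteristic is 5 − 10 + 5 = 0, which agrees with 1 − 1 + 0 = 0.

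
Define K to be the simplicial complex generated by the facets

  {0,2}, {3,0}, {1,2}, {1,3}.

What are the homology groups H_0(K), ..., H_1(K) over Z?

H_0 ≅ Z,  H_1 ≅ Z.

Order the vertices as 0 < 1 < 2 < 3. Listing each simplex with vertices in this order, K has dimension 1 with simplices:

  0-simplices (4): [0], [1], [2], [3]
  1-simplices (4): [0,2], [0,3], [1,2], [1,3]

Hence C_0 ≅ Z^4, C_1 ≅ Z^4.

Boundary ∂_1: C_1 → C_0 is given by ∂[p,q] = [q] − [p].
This gives a 4×4 integer matrix of rank 3; reducing to Smith normal form yields diagonal entries (1,1,1).

From H_k ≅ ker(∂_k) / im(∂_{k+1}) we obtain:

  H_0: rank C_0 − rank ∂_1 = 4 − 3 = 1, and the invariant factors of ∂_1 are all 1, so H_0 ≅ Z.
  H_1: rank ker ∂_1 − rank ∂_2 = (4 − 3) − 0 = 1, and there is no ∂_2, so H_1 ≅ Z.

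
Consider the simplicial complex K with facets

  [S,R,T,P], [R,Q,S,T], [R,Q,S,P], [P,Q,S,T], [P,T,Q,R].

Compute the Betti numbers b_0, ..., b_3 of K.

Fix the vertex order P < Q < R < S < T and write every simplex with vertices in increasing order. Then dim K = 3 and the simplices of K are:

  0-simplices (5): P, Q, R, S, T
  1-simplices (10): PQ, PR, PS, PT, QR, QS, QT, RS, RT, ST
  2-simplices (10): PQR, PQS, PQT, PRS, PRT, PST, QRS, QRT, QST, RST
  3-simplices (5): PQRS, PQRT, PQST, PRST, QRST

so the chain groups are C_0 ≅ Z^5, C_1 ≅ Z^10, C_2 ≅ Z^10, C_3 ≅ Z^5.

Boundary ∂_1: C_1 → C_0 maps an edge to its endpoints' difference, ∂[p,q] = q − p.
As a 5×10 matrix over Z this has rank 4, with invariant factors (1,1,1,1).

Boundary ∂_2: C_2 → C_1 sends each 2-simplex [p,q,r] to [q,r] − [p,r] + [p,q]. For instance
  ∂PQR = QR − PR + PQ,
  ∂PRS = RS − PS + PR.
The resulting 10×10 matrix has rank 6, and its Smith normal form has invariant factors (1,1,1,1,1,1).

The boundary map ∂_3: C_3 → C_2 sends each 3-simplex σ to the alternating sum Σ_i (−1)^i (σ with its i-th vertex removed). For instance
  ∂QRST = RST − QST + QRT − QRS,
  ∂PQRT = QRT − PRT + PQT − PQR.
The 10×5 boundary matrix has rank 4 and Smith normal form diag(1,1,1,1).

Computing H_k = (kernel of ∂_k) / (image of ∂_{k+1}):

  H_0: rank C_0 − rank ∂_1 = 5 − 4 = 1, and the invariant factors of ∂_1 are all 1, so H_0 = Z.
  H_1: rank ker ∂_1 − rank ∂_2 = (10 − 4) − 6 = 0, and the invariant factors of ∂_2 are all 1, so H_1 = 0.
  H_2: rank ker ∂_2 − rank ∂_3 = (10 − 6) − 4 = 0, and the invariant factors of ∂_3 are all 1, so H_2 = 0.
  H_3: rank ker ∂_3 − rank ∂_4 = (5 − 4) − 0 = 1, and there is no ∂_4, so H_3 = Z.

Hence the Betti numbers are b_0 = 1, b_1 = 0, b_2 = 0, b_3 = 1.

b_0 = 1, b_1 = 0, b_2 = 0, b_3 = 1.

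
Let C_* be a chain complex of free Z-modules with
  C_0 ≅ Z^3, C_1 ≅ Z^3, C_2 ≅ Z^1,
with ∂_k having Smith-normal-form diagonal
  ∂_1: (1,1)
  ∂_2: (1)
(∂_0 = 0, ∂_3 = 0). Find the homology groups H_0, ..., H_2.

H_0: b_0 = 3 − 0 − 2 = 1; torsion from ∂_1 factors > 1: none. So H_0 ≅ Z.
H_1: b_1 = 3 − 2 − 1 = 0; torsion from ∂_2 factors > 1: none. So H_1 ≅ 0.
H_2: b_2 = 1 − 1 − 0 = 0; torsion from ∂_3 factors > 1: none. So H_2 ≅ 0.

H_0 ≅ Z,  H_1 = 0,  H_2 = 0.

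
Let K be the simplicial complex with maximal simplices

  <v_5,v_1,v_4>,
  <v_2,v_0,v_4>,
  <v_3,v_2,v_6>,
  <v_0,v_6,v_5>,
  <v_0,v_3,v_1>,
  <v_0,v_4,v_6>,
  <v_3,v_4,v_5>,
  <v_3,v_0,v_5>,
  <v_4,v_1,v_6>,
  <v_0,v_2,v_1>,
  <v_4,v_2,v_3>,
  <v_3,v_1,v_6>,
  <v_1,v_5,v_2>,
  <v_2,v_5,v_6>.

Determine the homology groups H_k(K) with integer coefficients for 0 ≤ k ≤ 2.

Fix the vertex order v_0 < v_1 < v_2 < v_3 < v_4 < v_5 < v_6 and write every simplex with vertices in increasing order. Then dim K = 2 and the simplices of K are:

  0-simplices (7): [v_0], [v_1], [v_2], [v_3], [v_4], [v_5], [v_6]
  1-simplices (21): (21 of them)
  2-simplices (14): (14 of them)

Hence C_0 ≅ Z^7, C_1 ≅ Z^21, C_2 ≅ Z^14.

Boundary ∂_1: C_1 → C_0 maps an edge to its endpoints' difference, ∂[p,q] = q − p.
This gives a 7×21 integer matrix of rank 6; reducing to Smith normal form yields diagonal entries (1,1,1,1,1,1).

∂_2: C_2 → C_1 maps a triangle to the signed sum of its edges. For instance
  ∂[v_2,v_5,v_6] = [v_5,v_6] − [v_2,v_6] + [v_2,v_5],
  ∂[v_2,v_3,v_6] = [v_3,v_6] − [v_2,v_6] + [v_2,v_3].
As a 21×14 matrix over Z this has rank 13, with invariant factors (1,1,1,1,1,1,1,1,1,1,1,1,1).

Reading off H_k = ker ∂_k / im ∂_{k+1}:

  H_0: rank C_0 − rank ∂_1 = 7 − 6 = 1, and the invariant factors of ∂_1 are all 1, so H_0 = Z.
  H_1: rank ker ∂_1 − rank ∂_2 = (21 − 6) − 13 = 2, and the invariant factors of ∂_2 are all 1, so H_1 = Z^2.
  H_2: rank ker ∂_2 − rank ∂_3 = (14 − 13) − 0 = 1, and there is no ∂_3, so H_2 = Z.

H_0 ≅ Z,  H_1 ≅ Z^2,  H_2 ≅ Z.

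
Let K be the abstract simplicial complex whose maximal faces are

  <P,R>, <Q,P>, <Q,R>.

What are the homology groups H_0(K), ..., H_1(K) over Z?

Take the total order P < Q < R on the vertex set. Then K (dimension 1) consists of the simplices:

  0-simplices (3): P, Q, R
  1-simplices (3): PQ, PR, QR

Hence C_0 ≅ Z^3, C_1 ≅ Z^3.

∂_1: C_1 → C_0 sends each edge [p,q] (with p < q) to q − p.
As a 3×3 matrix over Z this has rank 2, with invariant factors (1,1).

From H_k ≅ ker(∂_k) / im(∂_{k+1}) we obtain:

  H_0: rank C_0 − rank ∂_1 = 3 − 2 = 1, and the invariant factors of ∂_1 are all 1, so H_0 ≅ Z.
  H_1: rank ker ∂_1 − rank ∂_2 = (3 − 2) − 0 = 1, and there is no ∂_2, so H_1 ≅ Z.

As a check, the Euler characteristic is 3 − 3 = 0, which agrees with 1 − 1 = 0.

H_0 ≅ Z,  H_1 ≅ Z.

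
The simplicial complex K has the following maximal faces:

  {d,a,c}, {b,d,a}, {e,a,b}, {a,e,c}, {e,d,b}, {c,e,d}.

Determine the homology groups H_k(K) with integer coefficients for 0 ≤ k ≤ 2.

H_0 ≅ Z,  H_1 = 0,  H_2 ≅ Z.

Take the total order a < b < c < d < e on the vertex set. Then K (dimension 2) consists of the simplices:

  0-simplices (5): a, b, c, d, e
  1-simplices (9): ab, ac, ad, ae, bd, be, cd, ce, de
  2-simplices (6): abd, abe, acd, ace, bde, cde

Hence C_0 ≅ Z^5, C_1 ≅ Z^9, C_2 ≅ Z^6.

Boundary ∂_1: C_1 → C_0 sends each edge [p,q] (with p < q) to q − p. For instance
  ∂ab = b − a.
As a 5×9 matrix over Z this has rank 4, with invariant factors (1,1,1,1).

The boundary map ∂_2: C_2 → C_1 maps a triangle to the signed sum of its edges. For instance
  ∂bde = de − be + bd,
  ∂cde = de − ce + cd.
This gives a 9×6 integer matrix of rank 5; reducing to Smith normal form yields diagonal entries (1,1,1,1,1).

Now H_k = ker ∂_k / im ∂_{k+1}, so:

  H_0: rank C_0 − rank ∂_1 = 5 − 4 = 1, and the invariant factors of ∂_1 are all 1, so H_0 = Z.
  H_1: rank ker ∂_1 − rank ∂_2 = (9 − 4) − 5 = 0, and the invariant factors of ∂_2 are all 1, so H_1 = 0.
  H_2: rank ker ∂_2 − rank ∂_3 = (6 − 5) − 0 = 1, and there is no ∂_3, so H_2 = Z.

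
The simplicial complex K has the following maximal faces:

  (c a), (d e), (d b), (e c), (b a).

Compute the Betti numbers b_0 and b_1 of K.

Order the vertices as a < b < c < d < e. Listing each simplex with vertices in this order, K has dimension 1 with simplices:

  0-simplices (5): a, b, c, d, e
  1-simplices (5): ab, ac, bd, ce, de

so the chain groups are C_0 ≅ Z^5, C_1 ≅ Z^5.

Boundary ∂_1: C_1 → C_0 sends each edge [p,q] (with p < q) to q − p. For instance
  ∂ab = b − a.
This gives a 5×5 integer matrix of rank 4; reducing to Smith normal form yields diagonal entries (1,1,1,1).

From H_k ≅ ker(∂_k) / im(∂_{k+1}) we obtain:

  H_0: rank C_0 − rank ∂_1 = 5 − 4 = 1, and the invariant factors of ∂_1 are all 1, so H_0 ≅ Z.
  H_1: rank ker ∂_1 − rank ∂_2 = (5 − 4) − 0 = 1, and there is no ∂_2, so H_1 ≅ Z.

Hence the Betti numbers are b_0 = 1, b_1 = 1.

b_0 = 1, b_1 = 1.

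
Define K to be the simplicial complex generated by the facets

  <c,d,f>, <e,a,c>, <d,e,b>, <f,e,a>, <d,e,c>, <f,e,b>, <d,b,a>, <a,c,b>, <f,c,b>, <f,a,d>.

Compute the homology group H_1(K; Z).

H_1 = Z_2.

Take the total order a < b < c < d < e < f on the vertex set. Then K (dimension 2) consists of the simplices:

  0-simplices (6): a, b, c, d, e, f
  1-simplices (15): ab, ac, ad, ae, af, bc, bd, be, bf, cd, ce, cf, de, df, ef
  2-simplices (10): abc, abd, ace, adf, aef, bcf, bde, bef, cde, cdf

giving chain groups C_0 ≅ Z^6, C_1 ≅ Z^15, C_2 ≅ Z^10.

The boundary map ∂_1: C_1 → C_0 sends each edge [p,q] (with p < q) to q − p.
The resulting 6×15 matrix has rank 5, and its Smith normal form has invariant factors (1,1,1,1,1).

Boundary ∂_2: C_2 → C_1 maps a triangle to the signed sum of its edges. For instance
  ∂bcf = cf − bf + bc,
  ∂adf = df − af + ad.
This gives a 15×10 integer matrix of rank 10; reducing to Smith normal form yields diagonal entries (1,1,1,1,1,1,1,1,1,2).

Now H_k = ker ∂_k / im ∂_{k+1}, so:

  H_1: rank ker ∂_1 − rank ∂_2 = (15 − 5) − 10 = 0, and ∂_2 has invariant factor 2 > 1, so H_1 ≅ Z_2.

(K is a triangulation of the real projective plane RP^2.)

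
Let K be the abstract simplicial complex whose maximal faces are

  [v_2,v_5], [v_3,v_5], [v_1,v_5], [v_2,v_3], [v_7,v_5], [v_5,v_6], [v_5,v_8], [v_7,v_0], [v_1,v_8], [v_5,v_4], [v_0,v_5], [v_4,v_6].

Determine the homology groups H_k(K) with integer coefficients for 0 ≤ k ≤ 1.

H_0 ≅ Z,  H_1 ≅ Z^4.

Take the total order v_0 < v_1 < v_2 < v_3 < v_4 < v_5 < v_6 < v_7 < v_8 on the vertex set. Then K (dimension 1) consists of the simplices:

  0-simplices (9): [v_0], [v_1], [v_2], [v_3], [v_4], [v_5], [v_6], [v_7], [v_8]
  1-simplices (12): [v_0,v_5], [v_0,v_7], [v_1,v_5], [v_1,v_8], [v_2,v_3], [v_2,v_5], [v_3,v_5], [v_4,v_5], [v_4,v_6], [v_5,v_6], [v_5,v_7], [v_5,v_8]

so the chain groups are C_0 ≅ Z^9, C_1 ≅ Z^12.

The boundary map ∂_1: C_1 → C_0 sends each edge [p,q] (with p < q) to q − p.
As a 9×12 matrix over Z this has rank 8, with invariant factors (1,1,1,1,1,1,1,1).

From H_k ≅ ker(∂_k) / im(∂_{k+1}) we obtain:

  H_0: rank C_0 − rank ∂_1 = 9 − 8 = 1, and the invariant factors of ∂_1 are all 1, so H_0 = Z.
  H_1: rank ker ∂_1 − rank ∂_2 = (12 − 8) − 0 = 4, and there is no ∂_2, so H_1 = Z^4.

(K is a triangulation of a wedge of 4 circles.)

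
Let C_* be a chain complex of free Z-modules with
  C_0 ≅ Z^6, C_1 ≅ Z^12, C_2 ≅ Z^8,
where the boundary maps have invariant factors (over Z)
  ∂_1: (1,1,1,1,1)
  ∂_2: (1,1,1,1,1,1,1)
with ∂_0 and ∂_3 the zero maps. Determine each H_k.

H_0: b_0 = 6 − 0 − 5 = 1; torsion from ∂_1 factors > 1: none. So H_0 ≅ Z.
H_1: b_1 = 12 − 5 − 7 = 0; torsion from ∂_2 factors > 1: none. So H_1 ≅ 0.
H_2: b_2 = 8 − 7 − 0 = 1; torsion from ∂_3 factors > 1: none. So H_2 ≅ Z.

H_0 ≅ Z,  H_1 = 0,  H_2 ≅ Z.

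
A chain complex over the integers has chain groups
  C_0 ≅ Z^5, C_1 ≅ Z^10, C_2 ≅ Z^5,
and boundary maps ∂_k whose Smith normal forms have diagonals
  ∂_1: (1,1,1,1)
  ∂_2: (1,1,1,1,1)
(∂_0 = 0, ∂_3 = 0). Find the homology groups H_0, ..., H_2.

H_0 = Z,  H_1 = Z,  H_2 = 0.

H_0: b_0 = 5 − 0 − 4 = 1; torsion from ∂_1 factors > 1: none. So H_0 = Z.
H_1: b_1 = 10 − 4 − 5 = 1; torsion from ∂_2 factors > 1: none. So H_1 = Z.
H_2: b_2 = 5 − 5 − 0 = 0; torsion from ∂_3 factors > 1: none. So H_2 = 0.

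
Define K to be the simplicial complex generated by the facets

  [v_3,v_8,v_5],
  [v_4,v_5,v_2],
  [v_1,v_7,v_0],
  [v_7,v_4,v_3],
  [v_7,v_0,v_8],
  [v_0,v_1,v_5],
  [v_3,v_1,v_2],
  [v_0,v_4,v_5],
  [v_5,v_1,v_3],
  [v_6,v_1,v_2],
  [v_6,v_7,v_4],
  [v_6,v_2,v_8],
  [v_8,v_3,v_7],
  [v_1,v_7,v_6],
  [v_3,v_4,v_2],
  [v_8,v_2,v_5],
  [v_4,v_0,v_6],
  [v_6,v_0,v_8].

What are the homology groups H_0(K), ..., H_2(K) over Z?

We work with the vertex ordering v_0 < v_1 < v_2 < v_3 < v_4 < v_5 < v_6 < v_7 < v_8. The simplices of K, each written with vertices in increasing order, are:

  0-simplices (9): [v_0], [v_1], [v_2], [v_3], [v_4], [v_5], [v_6], [v_7], [v_8]
  1-simplices (27): (27 of them)
  2-simplices (18): (18 of them)

so the chain groups are C_0 ≅ Z^9, C_1 ≅ Z^27, C_2 ≅ Z^18.

∂_1: C_1 → C_0 sends each edge [p,q] (with p < q) to q − p. For instance
  ∂[v_1,v_5] = [v_5] − [v_1].
The resulting 9×27 matrix has rank 8, and its Smith normal form has invariant factors (1,1,1,1,1,1,1,1).

∂_2: C_2 → C_1 maps a triangle to the signed sum of its edges. For instance
  ∂[v_4,v_6,v_7] = [v_6,v_7] − [v_4,v_7] + [v_4,v_6],
  ∂[v_0,v_1,v_5] = [v_1,v_5] − [v_0,v_5] + [v_0,v_1].
The 27×18 boundary matrix has rank 18 and Smith normal form diag(1,1,1,1,1,1,1,1,1,1,1,1,1,1,1,1,1,2).

Computing H_k = (kernel of ∂_k) / (image of ∂_{k+1}):

  H_0: rank C_0 − rank ∂_1 = 9 − 8 = 1, and the invariant factors of ∂_1 are all 1, so H_0 = Z.
  H_1: rank ker ∂_1 − rank ∂_2 = (27 − 8) − 18 = 1, and ∂_2 has invariant factor 2 > 1, so H_1 = Z ⊕ Z/2.
  H_2: rank ker ∂_2 − rank ∂_3 = (18 − 18) − 0 = 0, and there is no ∂_3, so H_2 = 0.

H_0 = Z,  H_1 = Z ⊕ Z/2,  H_2 = 0.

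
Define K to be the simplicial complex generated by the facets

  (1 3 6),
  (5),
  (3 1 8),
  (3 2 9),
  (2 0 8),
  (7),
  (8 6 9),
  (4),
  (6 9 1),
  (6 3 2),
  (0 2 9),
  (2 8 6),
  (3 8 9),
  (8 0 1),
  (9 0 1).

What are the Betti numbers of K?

Take the total order 0 < 1 < 2 < 3 < 4 < 5 < 6 < 7 < 8 < 9 on the vertex set. Then K (dimension 2) consists of the simplices:

  0-simplices (10): [0], [1], [2], [3], [4], [5], [6], [7], [8], [9]
  1-simplices (18): [0,1], [0,2], [0,8], [0,9], [1,3], [1,6], [1,8], [1,9], [2,3], [2,6], [2,8], [2,9], [3,6], [3,8], [3,9], [6,8], [6,9], [8,9]
  2-simplices (12): [0,1,8], [0,1,9], [0,2,8], [0,2,9], [1,3,6], [1,3,8], [1,6,9], [2,3,6], [2,3,9], [2,6,8], [3,8,9], [6,8,9]

giving chain groups C_0 ≅ Z^10, C_1 ≅ Z^18, C_2 ≅ Z^12.

∂_1: C_1 → C_0 sends each edge [p,q] (with p < q) to q − p. For instance
  ∂[1,8] = [8] − [1].
This gives a 10×18 integer matrix of rank 6; reducing to Smith normal form yields diagonal entries (1,1,1,1,1,1).

Boundary ∂_2: C_2 → C_1 acts by ∂[p,q,r] = [q,r] − [p,r] + [p,q]. For instance
  ∂[2,6,8] = [6,8] − [2,8] + [2,6],
  ∂[6,8,9] = [8,9] − [6,9] + [6,8].
This gives a 18×12 integer matrix of rank 12; reducing to Smith normal form yields diagonal entries (1,1,1,1,1,1,1,1,1,1,1,2).

Reading off H_k = ker ∂_k / im ∂_{k+1}:

  H_0: rank C_0 − rank ∂_1 = 10 − 6 = 4, and the invariant factors of ∂_1 are all 1, so H_0 = Z^4.
  H_1: rank ker ∂_1 − rank ∂_2 = (18 − 6) − 12 = 0, and ∂_2 has invariant factor 2 > 1, so H_1 = Z/2.
  H_2: rank ker ∂_2 − rank ∂_3 = (12 − 12) − 0 = 0, and there is no ∂_3, so H_2 = 0.

As a check, the Euler characteristic is 10 − 18 + 12 = 4, which agrees with 4 − 0 + 0 = 4.
(K is a triangulation of the disjoint union of the real projective plane RP^2 and a set of 3 points.)

Hence the Betti numbers are b_0 = 4, b_1 = 0, b_2 = 0.

b_0 = 4, b_1 = 0, b_2 = 0.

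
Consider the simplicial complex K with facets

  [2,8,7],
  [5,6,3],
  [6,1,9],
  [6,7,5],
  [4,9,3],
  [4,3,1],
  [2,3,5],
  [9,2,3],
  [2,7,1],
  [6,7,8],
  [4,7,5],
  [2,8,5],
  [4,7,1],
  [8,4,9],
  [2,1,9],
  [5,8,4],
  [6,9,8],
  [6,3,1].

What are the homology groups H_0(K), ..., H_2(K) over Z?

H_0 ≅ Z,  H_1 ≅ Z × Z/2,  H_2 = 0.

Take the total order 1 < 2 < 3 < 4 < 5 < 6 < 7 < 8 < 9 on the vertex set. Then K (dimension 2) consists of the simplices:

  0-simplices (9): [1], [2], [3], [4], [5], [6], [7], [8], [9]
  1-simplices (27): (27 of them)
  2-simplices (18): [1,2,7], [1,2,9], [1,3,4], [1,3,6], [1,4,7], [1,6,9], [2,3,5], [2,3,9], [2,5,8], [2,7,8], [3,4,9], [3,5,6], [4,5,7], [4,5,8], [4,8,9], [5,6,7], [6,7,8], [6,8,9]

so the chain groups are C_0 ≅ Z^9, C_1 ≅ Z^27, C_2 ≅ Z^18.

The boundary map ∂_1: C_1 → C_0 maps an edge to its endpoints' difference, ∂[p,q] = q − p. For instance
  ∂[8,9] = [9] − [8].
As a 9×27 matrix over Z this has rank 8, with invariant factors (1,1,1,1,1,1,1,1).

The boundary map ∂_2: C_2 → C_1 sends each 2-simplex [p,q,r] to [q,r] − [p,r] + [p,q]. For instance
  ∂[2,3,9] = [3,9] − [2,9] + [2,3],
  ∂[6,8,9] = [8,9] − [6,9] + [6,8].
The 27×18 boundary matrix has rank 18 and Smith normal form diag(1,1,1,1,1,1,1,1,1,1,1,1,1,1,1,1,1,2).

Computing H_k = (kernel of ∂_k) / (image of ∂_{k+1}):

  H_0: rank C_0 − rank ∂_1 = 9 − 8 = 1, and the invariant factors of ∂_1 are all 1, so H_0 ≅ Z.
  H_1: rank ker ∂_1 − rank ∂_2 = (27 − 8) − 18 = 1, and ∂_2 has invariant factor 2 > 1, so H_1 ≅ Z × Z/2.
  H_2: rank ker ∂_2 − rank ∂_3 = (18 − 18) − 0 = 0, and there is no ∂_3, so H_2 ≅ 0.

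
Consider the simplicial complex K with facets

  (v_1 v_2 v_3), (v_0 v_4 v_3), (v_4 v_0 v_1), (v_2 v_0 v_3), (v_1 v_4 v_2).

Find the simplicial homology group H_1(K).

Fix the vertex order v_0 < v_1 < v_2 < v_3 < v_4 and write every simplex with vertices in increasing order. Then dim K = 2 and the simplices of K are:

  0-simplices (5): [v_0], [v_1], [v_2], [v_3], [v_4]
  1-simplices (10): [v_0,v_1], [v_0,v_2], [v_0,v_3], [v_0,v_4], [v_1,v_2], [v_1,v_3], [v_1,v_4], [v_2,v_3], [v_2,v_4], [v_3,v_4]
  2-simplices (5): [v_0,v_1,v_4], [v_0,v_2,v_3], [v_0,v_3,v_4], [v_1,v_2,v_3], [v_1,v_2,v_4]

so the chain groups are C_0 ≅ Z^5, C_1 ≅ Z^10, C_2 ≅ Z^5.

The boundary map ∂_1: C_1 → C_0 sends each edge [p,q] (with p < q) to q − p. For instance
  ∂[v_0,v_1] = [v_1] − [v_0].
The 5×10 boundary matrix has rank 4 and Smith normal form diag(1,1,1,1).

The boundary map ∂_2: C_2 → C_1 sends each 2-simplex [p,q,r] to [q,r] − [p,r] + [p,q]. For instance
  ∂[v_0,v_3,v_4] = [v_3,v_4] − [v_0,v_4] + [v_0,v_3],
  ∂[v_1,v_2,v_3] = [v_2,v_3] − [v_1,v_3] + [v_1,v_2].
The resulting 10×5 matrix has rank 5, and its Smith normal form has invariant factors (1,1,1,1,1).

Reading off H_k = ker ∂_k / im ∂_{k+1}:

  H_1: rank ker ∂_1 − rank ∂_2 = (10 − 4) − 5 = 1, and the invariant factors of ∂_2 are all 1, so H_1 ≅ Z.

H_1 = Z.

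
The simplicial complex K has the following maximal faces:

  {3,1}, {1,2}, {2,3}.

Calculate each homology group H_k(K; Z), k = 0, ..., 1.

H_0 ≅ Z,  H_1 ≅ Z.

Take the total order 1 < 2 < 3 on the vertex set. Then K (dimension 1) consists of the simplices:

  0-simplices (3): [1], [2], [3]
  1-simplices (3): [1,2], [1,3], [2,3]

so the chain groups are C_0 ≅ Z^3, C_1 ≅ Z^3.

The boundary map ∂_1: C_1 → C_0 is given by ∂[p,q] = [q] − [p].
This gives a 3×3 integer matrix of rank 2; reducing to Smith normal form yields diagonal entries (1,1).

Now H_k = ker ∂_k / im ∂_{k+1}, so:

  H_0: rank C_0 − rank ∂_1 = 3 − 2 = 1, and the invariant factors of ∂_1 are all 1, so H_0 ≅ Z.
  H_1: rank ker ∂_1 − rank ∂_2 = (3 − 2) − 0 = 1, and there is no ∂_2, so H_1 ≅ Z.

As a check, the Euler characteristic is 3 − 3 = 0, which agrees with 1 − 1 = 0.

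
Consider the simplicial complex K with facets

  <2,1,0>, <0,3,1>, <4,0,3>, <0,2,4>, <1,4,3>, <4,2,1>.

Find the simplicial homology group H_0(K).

Take the total order 0 < 1 < 2 < 3 < 4 on the vertex set. Then K (dimension 2) consists of the simplices:

  0-simplices (5): [0], [1], [2], [3], [4]
  1-simplices (9): [0,1], [0,2], [0,3], [0,4], [1,2], [1,3], [1,4], [2,4], [3,4]
  2-simplices (6): [0,1,2], [0,1,3], [0,2,4], [0,3,4], [1,2,4], [1,3,4]

Hence C_0 ≅ Z^5, C_1 ≅ Z^9, C_2 ≅ Z^6.

Boundary ∂_1: C_1 → C_0 sends each edge [p,q] (with p < q) to q − p.
This gives a 5×9 integer matrix of rank 4; reducing to Smith normal form yields diagonal entries (1,1,1,1).

∂_2: C_2 → C_1 acts by ∂[p,q,r] = [q,r] − [p,r] + [p,q]. For instance
  ∂[0,1,2] = [1,2] − [0,2] + [0,1],
  ∂[1,3,4] = [3,4] − [1,4] + [1,3].
The resulting 9×6 matrix has rank 5, and its Smith normal form has invariant factors (1,1,1,1,1).

Computing H_k = (kernel of ∂_k) / (image of ∂_{k+1}):

  H_0: rank C_0 − rank ∂_1 = 5 − 4 = 1, and the invariant factors of ∂_1 are all 1, so H_0 ≅ Z.

H_0 ≅ Z.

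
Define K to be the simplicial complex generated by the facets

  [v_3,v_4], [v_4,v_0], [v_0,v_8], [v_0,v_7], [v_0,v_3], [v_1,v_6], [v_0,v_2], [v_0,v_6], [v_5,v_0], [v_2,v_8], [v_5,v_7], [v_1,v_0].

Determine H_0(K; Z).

Order the vertices as v_0 < v_1 < v_2 < v_3 < v_4 < v_5 < v_6 < v_7 < v_8. Listing each simplex with vertices in this order, K has dimension 1 with simplices:

  0-simplices (9): [v_0], [v_1], [v_2], [v_3], [v_4], [v_5], [v_6], [v_7], [v_8]
  1-simplices (12): [v_0,v_1], [v_0,v_2], [v_0,v_3], [v_0,v_4], [v_0,v_5], [v_0,v_6], [v_0,v_7], [v_0,v_8], [v_1,v_6], [v_2,v_8], [v_3,v_4], [v_5,v_7]

Hence C_0 ≅ Z^9, C_1 ≅ Z^12.

The boundary map ∂_1: C_1 → C_0 maps an edge to its endpoints' difference, ∂[p,q] = q − p. For instance
  ∂[v_0,v_2] = [v_2] − [v_0].
As a 9×12 matrix over Z this has rank 8, with invariant factors (1,1,1,1,1,1,1,1).

Reading off H_k = ker ∂_k / im ∂_{k+1}:

  H_0: rank C_0 − rank ∂_1 = 9 − 8 = 1, and the invariant factors of ∂_1 are all 1, so H_0 = Z.

H_0 ≅ Z.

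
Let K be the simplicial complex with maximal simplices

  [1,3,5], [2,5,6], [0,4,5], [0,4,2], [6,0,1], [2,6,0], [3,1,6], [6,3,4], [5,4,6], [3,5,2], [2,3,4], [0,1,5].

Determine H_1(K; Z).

K has 7 vertices, 18 edges, 12 triangles.
rank ∂_1 = 6, rank ∂_2 = 12 ⇒ b_1 = 18 − 6 − 12 = 0; ∂_2 has invariant factor(s) [2] giving torsion. So H_1 = Z/2Z.

H_1 ≅ Z/2Z.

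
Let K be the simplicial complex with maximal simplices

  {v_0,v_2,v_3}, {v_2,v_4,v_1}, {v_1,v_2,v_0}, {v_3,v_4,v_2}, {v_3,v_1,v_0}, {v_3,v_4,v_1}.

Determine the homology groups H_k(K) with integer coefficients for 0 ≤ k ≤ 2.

Order the vertices as v_0 < v_1 < v_2 < v_3 < v_4. Listing each simplex with vertices in this order, K has dimension 2 with simplices:

  0-simplices (5): [v_0], [v_1], [v_2], [v_3], [v_4]
  1-simplices (9): [v_0,v_1], [v_0,v_2], [v_0,v_3], [v_1,v_2], [v_1,v_3], [v_1,v_4], [v_2,v_3], [v_2,v_4], [v_3,v_4]
  2-simplices (6): [v_0,v_1,v_2], [v_0,v_1,v_3], [v_0,v_2,v_3], [v_1,v_2,v_4], [v_1,v_3,v_4], [v_2,v_3,v_4]

giving chain groups C_0 ≅ Z^5, C_1 ≅ Z^9, C_2 ≅ Z^6.

The boundary map ∂_1: C_1 → C_0 sends each edge [p,q] (with p < q) to q − p. For instance
  ∂[v_2,v_3] = [v_3] − [v_2].
The resulting 5×9 matrix has rank 4, and its Smith normal form has invariant factors (1,1,1,1).

The boundary map ∂_2: C_2 → C_1 acts by ∂[p,q,r] = [q,r] − [p,r] + [p,q]. For instance
  ∂[v_0,v_1,v_2] = [v_1,v_2] − [v_0,v_2] + [v_0,v_1],
  ∂[v_0,v_2,v_3] = [v_2,v_3] − [v_0,v_3] + [v_0,v_2].
This gives a 9×6 integer matrix of rank 5; reducing to Smith normal form yields diagonal entries (1,1,1,1,1).

Reading off H_k = ker ∂_k / im ∂_{k+1}:

  H_0: rank C_0 − rank ∂_1 = 5 − 4 = 1, and the invariant factors of ∂_1 are all 1, so H_0 ≅ Z.
  H_1: rank ker ∂_1 − rank ∂_2 = (9 − 4) − 5 = 0, and the invariant factors of ∂_2 are all 1, so H_1 ≅ 0.
  H_2: rank ker ∂_2 − rank ∂_3 = (6 − 5) − 0 = 1, and there is no ∂_3, so H_2 ≅ Z.

H_0 ≅ Z,  H_1 = 0,  H_2 ≅ Z.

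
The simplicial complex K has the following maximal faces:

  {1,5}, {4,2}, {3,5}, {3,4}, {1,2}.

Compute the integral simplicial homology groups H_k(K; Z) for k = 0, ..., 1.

H_0 ≅ Z,  H_1 ≅ Z.

We work with the vertex ordering 1 < 2 < 3 < 4 < 5. The simplices of K, each written with vertices in increasing order, are:

  0-simplices (5): [1], [2], [3], [4], [5]
  1-simplices (5): [1,2], [1,5], [2,4], [3,4], [3,5]

Hence C_0 ≅ Z^5, C_1 ≅ Z^5.

Boundary ∂_1: C_1 → C_0 is given by ∂[p,q] = [q] − [p].
This gives a 5×5 integer matrix of rank 4; reducing to Smith normal form yields diagonal entries (1,1,1,1).

Computing H_k = (kernel of ∂_k) / (image of ∂_{k+1}):

  H_0: rank C_0 − rank ∂_1 = 5 − 4 = 1, and the invariant factors of ∂_1 are all 1, so H_0 = Z.
  H_1: rank ker ∂_1 − rank ∂_2 = (5 − 4) − 0 = 1, and there is no ∂_2, so H_1 = Z.

(K is a triangulation of the circle S^1.)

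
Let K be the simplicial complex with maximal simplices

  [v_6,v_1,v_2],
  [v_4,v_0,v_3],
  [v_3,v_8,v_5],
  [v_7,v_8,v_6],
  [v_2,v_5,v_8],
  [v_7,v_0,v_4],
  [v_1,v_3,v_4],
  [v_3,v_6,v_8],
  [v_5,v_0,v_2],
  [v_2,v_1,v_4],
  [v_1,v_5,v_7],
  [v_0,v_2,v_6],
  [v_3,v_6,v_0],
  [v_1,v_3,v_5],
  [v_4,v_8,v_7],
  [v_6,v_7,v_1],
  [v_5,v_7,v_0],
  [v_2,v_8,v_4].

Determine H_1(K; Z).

Fix the vertex order v_0 < v_1 < v_2 < v_3 < v_4 < v_5 < v_6 < v_7 < v_8 and write every simplex with vertices in increasing order. Then dim K = 2 and the simplices of K are:

  0-simplices (9): [v_0], [v_1], [v_2], [v_3], [v_4], [v_5], [v_6], [v_7], [v_8]
  1-simplices (27): (27 of them)
  2-simplices (18): (18 of them)

giving chain groups C_0 ≅ Z^9, C_1 ≅ Z^27, C_2 ≅ Z^18.

Boundary ∂_1: C_1 → C_0 maps an edge to its endpoints' difference, ∂[p,q] = q − p. For instance
  ∂[v_1,v_3] = [v_3] − [v_1].
The resulting 9×27 matrix has rank 8, and its Smith normal form has invariant factors (1,1,1,1,1,1,1,1).

∂_2: C_2 → C_1 sends each 2-simplex [p,q,r] to [q,r] − [p,r] + [p,q]. For instance
  ∂[v_0,v_5,v_7] = [v_5,v_7] − [v_0,v_7] + [v_0,v_5],
  ∂[v_0,v_2,v_5] = [v_2,v_5] − [v_0,v_5] + [v_0,v_2].
As a 27×18 matrix over Z this has rank 17, with invariant factors (1,1,1,1,1,1,1,1,1,1,1,1,1,1,1,1,1).

Reading off H_k = ker ∂_k / im ∂_{k+1}:

  H_1: rank ker ∂_1 − rank ∂_2 = (27 − 8) − 17 = 2, and the invariant factors of ∂_2 are all 1, so H_1 ≅ Z^2.

H_1 = Z^2.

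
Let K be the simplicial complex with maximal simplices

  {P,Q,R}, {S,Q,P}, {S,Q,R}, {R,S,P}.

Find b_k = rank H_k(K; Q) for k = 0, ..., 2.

We work with the vertex ordering P < Q < R < S. The simplices of K, each written with vertices in increasing order, are:

  0-simplices (4): P, Q, R, S
  1-simplices (6): PQ, PR, PS, QR, QS, RS
  2-simplices (4): PQR, PQS, PRS, QRS

giving chain groups C_0 ≅ Z^4, C_1 ≅ Z^6, C_2 ≅ Z^4.

The boundary map ∂_1: C_1 → C_0 maps an edge to its endpoints' difference, ∂[p,q] = q − p. For instance
  ∂PR = R − P.
As a 4×6 matrix over Z this has rank 3, with invariant factors (1,1,1).

The boundary map ∂_2: C_2 → C_1 acts by ∂[p,q,r] = [q,r] − [p,r] + [p,q]. For instance
  ∂PQR = QR − PR + PQ,
  ∂PQS = QS − PS + PQ.
The 6×4 boundary matrix has rank 3 and Smith normal form diag(1,1,1).

Now H_k = ker ∂_k / im ∂_{k+1}, so:

  H_0: rank C_0 − rank ∂_1 = 4 − 3 = 1, and the invariant factors of ∂_1 are all 1, so H_0 ≅ Z.
  H_1: rank ker ∂_1 − rank ∂_2 = (6 − 3) − 3 = 0, and the invariant factors of ∂_2 are all 1, so H_1 ≅ 0.
  H_2: rank ker ∂_2 − rank ∂_3 = (4 − 3) − 0 = 1, and there is no ∂_3, so H_2 ≅ Z.

Hence the Betti numbers are b_0 = 1, b_1 = 0, b_2 = 1.

b_0 = 1, b_1 = 0, b_2 = 1.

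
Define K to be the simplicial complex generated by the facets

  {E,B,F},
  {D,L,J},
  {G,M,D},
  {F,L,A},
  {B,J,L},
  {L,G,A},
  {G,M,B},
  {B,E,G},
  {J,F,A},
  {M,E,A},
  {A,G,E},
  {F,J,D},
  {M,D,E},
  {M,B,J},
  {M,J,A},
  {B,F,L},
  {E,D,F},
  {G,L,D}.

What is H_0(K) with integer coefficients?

K has 9 vertices, 27 edges, 18 triangles.
rank ∂_0 = 0, rank ∂_1 = 8 ⇒ b_0 = 9 − 0 − 8 = 1; all invariant factors of ∂_1 are 1 so no torsion. So H_0 = Z.

H_0 = Z.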